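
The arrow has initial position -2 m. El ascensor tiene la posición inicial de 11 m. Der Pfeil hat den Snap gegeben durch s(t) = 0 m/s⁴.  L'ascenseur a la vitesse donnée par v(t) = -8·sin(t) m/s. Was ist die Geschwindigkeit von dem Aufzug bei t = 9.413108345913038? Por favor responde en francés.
En utilisant v(t) = -8·sin(t) et en substituant t = 9.413108345913038, nous trouvons v = -0.0933547999756792.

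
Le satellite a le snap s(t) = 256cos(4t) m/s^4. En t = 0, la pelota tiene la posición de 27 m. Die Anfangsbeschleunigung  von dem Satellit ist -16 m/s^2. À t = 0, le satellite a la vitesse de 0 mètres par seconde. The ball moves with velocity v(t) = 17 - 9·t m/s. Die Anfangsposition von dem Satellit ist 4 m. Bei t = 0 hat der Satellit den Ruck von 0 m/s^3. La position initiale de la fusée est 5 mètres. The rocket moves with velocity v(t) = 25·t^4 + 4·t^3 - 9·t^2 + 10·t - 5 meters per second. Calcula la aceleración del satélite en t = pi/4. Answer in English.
To find the answer, we compute 2 antiderivatives of s(t) = 256·cos(4·t). Finding the integral of s(t) and using j(0) = 0: j(t) = 64·sin(4·t). The integral of jerk, with a(0) = -16, gives acceleration: a(t) = -16·cos(4·t). Using a(t) = -16·cos(4·t) and substituting t = pi/4, we find a = 16.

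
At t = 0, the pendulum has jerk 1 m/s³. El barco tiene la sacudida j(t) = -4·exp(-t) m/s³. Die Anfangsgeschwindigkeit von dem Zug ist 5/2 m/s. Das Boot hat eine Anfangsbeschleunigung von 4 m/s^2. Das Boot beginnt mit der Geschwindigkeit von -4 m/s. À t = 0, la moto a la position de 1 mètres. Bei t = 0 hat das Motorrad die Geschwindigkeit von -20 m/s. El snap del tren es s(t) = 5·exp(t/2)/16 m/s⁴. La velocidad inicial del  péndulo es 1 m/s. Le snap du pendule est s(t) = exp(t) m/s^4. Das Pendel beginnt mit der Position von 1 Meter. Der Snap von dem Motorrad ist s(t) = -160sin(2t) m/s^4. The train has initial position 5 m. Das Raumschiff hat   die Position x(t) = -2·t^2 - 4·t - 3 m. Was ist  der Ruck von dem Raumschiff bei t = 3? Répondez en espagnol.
Partiendo de la posición x(t) = -2·t^2 - 4·t - 3, tomamos 3 derivadas. La derivada de la posición da la velocidad: v(t) = -4·t - 4. Tomando d/dt de v(t), encontramos a(t) = -4. Derivando la aceleración, obtenemos la sacudida: j(t) = 0. Usando j(t) = 0 y sustituyendo t = 3, encontramos j = 0.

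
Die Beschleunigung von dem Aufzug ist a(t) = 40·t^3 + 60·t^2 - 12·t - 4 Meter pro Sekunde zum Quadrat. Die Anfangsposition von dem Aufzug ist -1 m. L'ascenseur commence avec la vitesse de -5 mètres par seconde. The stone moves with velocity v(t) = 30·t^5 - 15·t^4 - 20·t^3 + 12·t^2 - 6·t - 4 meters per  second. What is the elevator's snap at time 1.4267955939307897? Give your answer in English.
We must differentiate our acceleration equation a(t) = 40·t^3 + 60·t^2 - 12·t - 4 2 times. The derivative of acceleration gives jerk: j(t) = 120·t^2 + 120·t - 12. Differentiating jerk, we get snap: s(t) = 240·t + 120. We have snap s(t) = 240·t + 120. Substituting t = 1.4267955939307897: s(1.4267955939307897) = 462.430942543390.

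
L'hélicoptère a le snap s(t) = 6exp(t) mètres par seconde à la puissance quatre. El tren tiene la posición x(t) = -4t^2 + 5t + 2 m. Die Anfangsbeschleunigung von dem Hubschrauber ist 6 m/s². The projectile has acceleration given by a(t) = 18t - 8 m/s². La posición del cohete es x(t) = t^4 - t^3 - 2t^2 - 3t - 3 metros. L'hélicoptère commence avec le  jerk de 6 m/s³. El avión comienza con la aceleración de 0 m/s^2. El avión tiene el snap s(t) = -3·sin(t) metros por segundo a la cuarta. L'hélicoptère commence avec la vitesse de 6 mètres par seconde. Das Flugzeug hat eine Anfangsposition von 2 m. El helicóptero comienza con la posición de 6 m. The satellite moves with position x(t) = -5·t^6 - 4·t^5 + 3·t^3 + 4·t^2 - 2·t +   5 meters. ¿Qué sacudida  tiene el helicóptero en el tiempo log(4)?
Necesitamos integrar nuestra ecuación del snap s(t) = 6·exp(t) 1 vez. La integral del snap es la sacudida. Usando j(0) = 6, obtenemos j(t) = 6·exp(t). Usando j(t) = 6·exp(t) y sustituyendo t = log(4), encontramos j = 24.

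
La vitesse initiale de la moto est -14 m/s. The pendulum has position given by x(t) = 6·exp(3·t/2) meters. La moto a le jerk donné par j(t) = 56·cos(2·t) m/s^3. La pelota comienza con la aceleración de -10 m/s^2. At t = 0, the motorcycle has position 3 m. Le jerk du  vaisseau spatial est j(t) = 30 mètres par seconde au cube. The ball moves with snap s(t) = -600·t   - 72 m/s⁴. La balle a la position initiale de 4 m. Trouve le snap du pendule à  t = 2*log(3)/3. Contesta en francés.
En partant de la position x(t) = 6·exp(3·t/2), nous prenons 4 dérivées. La dérivée de la position donne la vitesse: v(t) = 9·exp(3·t/2). En dérivant la vitesse, nous obtenons l'accélération: a(t) = 27·exp(3·t/2)/2. En prenant d/dt de a(t), nous trouvons j(t) = 81·exp(3·t/2)/4. En prenant d/dt de j(t), nous trouvons s(t) = 243·exp(3·t/2)/8. De l'équation du snap s(t) = 243·exp(3·t/2)/8, nous substituons t = 2*log(3)/3 pour obtenir s = 729/8.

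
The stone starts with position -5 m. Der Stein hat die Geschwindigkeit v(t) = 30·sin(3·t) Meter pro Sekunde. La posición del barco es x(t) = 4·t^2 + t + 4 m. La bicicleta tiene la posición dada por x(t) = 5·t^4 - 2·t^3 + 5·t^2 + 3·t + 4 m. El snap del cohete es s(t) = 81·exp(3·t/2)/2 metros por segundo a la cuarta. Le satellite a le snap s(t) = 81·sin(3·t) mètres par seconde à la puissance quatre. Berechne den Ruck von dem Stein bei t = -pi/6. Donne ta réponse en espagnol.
Debemos derivar nuestra ecuación de la velocidad v(t) = 30·sin(3·t) 2 veces. Derivando la velocidad, obtenemos la aceleración: a(t) = 90·cos(3·t). La derivada de la aceleración da la sacudida: j(t) = -270·sin(3·t). Tenemos la sacudida j(t) = -270·sin(3·t). Sustituyendo t = -pi/6: j(-pi/6) = 270.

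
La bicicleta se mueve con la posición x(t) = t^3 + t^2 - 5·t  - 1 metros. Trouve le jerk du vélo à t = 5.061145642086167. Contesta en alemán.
Um dies zu lösen, müssen wir 3 Ableitungen unserer Gleichung für die Position x(t) = t^3 + t^2 - 5·t - 1 nehmen. Mit d/dt von x(t) finden wir v(t) = 3·t^2 + 2·t - 5. Die Ableitung von der Geschwindigkeit ergibt die Beschleunigung: a(t) = 6·t + 2. Durch Ableiten von der Beschleunigung erhalten wir den Ruck: j(t) = 6. Wir haben den Ruck j(t) = 6. Durch Einsetzen von t = 5.061145642086167: j(5.061145642086167) = 6.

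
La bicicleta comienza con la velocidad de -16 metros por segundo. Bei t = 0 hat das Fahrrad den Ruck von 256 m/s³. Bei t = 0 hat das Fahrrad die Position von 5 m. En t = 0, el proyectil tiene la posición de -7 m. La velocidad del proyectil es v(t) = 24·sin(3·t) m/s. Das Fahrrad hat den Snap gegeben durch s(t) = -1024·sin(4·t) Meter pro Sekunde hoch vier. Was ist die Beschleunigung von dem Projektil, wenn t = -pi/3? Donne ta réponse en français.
Pour résoudre ceci, nous devons prendre 1 dérivée de notre équation de la vitesse v(t) = 24·sin(3·t). La dérivée de la vitesse donne l'accélération: a(t) = 72·cos(3·t). En utilisant a(t) = 72·cos(3·t) et en substituant t = -pi/3, nous trouvons a = -72.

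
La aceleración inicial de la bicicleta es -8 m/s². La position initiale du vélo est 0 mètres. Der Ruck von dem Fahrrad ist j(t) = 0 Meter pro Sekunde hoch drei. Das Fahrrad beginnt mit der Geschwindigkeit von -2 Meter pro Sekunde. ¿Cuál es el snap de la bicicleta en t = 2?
Debemos derivar nuestra ecuación de la sacudida j(t) = 0 1 vez. Derivando la sacudida, obtenemos el snap: s(t) = 0. Tenemos el snap s(t) = 0. Sustituyendo t = 2: s(2) = 0.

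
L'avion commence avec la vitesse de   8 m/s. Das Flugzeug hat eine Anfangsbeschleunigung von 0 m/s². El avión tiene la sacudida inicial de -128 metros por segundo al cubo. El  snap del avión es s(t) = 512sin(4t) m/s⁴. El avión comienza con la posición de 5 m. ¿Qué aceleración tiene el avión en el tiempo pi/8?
Necesitamos integrar nuestra ecuación del snap s(t) = 512·sin(4·t) 2 veces. La integral del snap es la sacudida. Usando j(0) = -128, obtenemos j(t) = -128·cos(4·t). Integrando la sacudida y usando la condición inicial a(0) = 0, obtenemos a(t) = -32·sin(4·t). Tenemos la aceleración a(t) = -32·sin(4·t). Sustituyendo t = pi/8: a(pi/8) = -32.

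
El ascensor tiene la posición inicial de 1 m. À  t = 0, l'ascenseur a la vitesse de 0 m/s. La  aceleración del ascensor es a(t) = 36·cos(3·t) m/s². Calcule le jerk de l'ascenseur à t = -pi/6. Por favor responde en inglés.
To solve this, we need to take 1 derivative of our acceleration equation a(t) = 36·cos(3·t). Differentiating acceleration, we get jerk: j(t) = -108·sin(3·t). From the given jerk equation j(t) = -108·sin(3·t), we substitute t = -pi/6 to get j = 108.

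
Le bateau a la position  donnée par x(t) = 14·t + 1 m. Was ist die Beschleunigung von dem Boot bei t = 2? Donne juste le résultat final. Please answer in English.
The acceleration at t = 2 is a = 0.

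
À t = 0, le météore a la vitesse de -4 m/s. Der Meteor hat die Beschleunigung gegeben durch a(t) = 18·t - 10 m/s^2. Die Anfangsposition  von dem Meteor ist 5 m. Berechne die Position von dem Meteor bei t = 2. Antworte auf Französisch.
Nous devons trouver l'intégrale de notre équation de l'accélération a(t) = 18·t - 10 2 fois. En intégrant l'accélération et en utilisant la condition initiale v(0) = -4, nous obtenons v(t) = 9·t^2 - 10·t - 4. La primitive de la vitesse, avec x(0) = 5, donne la position: x(t) = 3·t^3 - 5·t^2 - 4·t + 5. En utilisant x(t) = 3·t^3 - 5·t^2 - 4·t + 5 et en substituant t = 2, nous trouvons x = 1.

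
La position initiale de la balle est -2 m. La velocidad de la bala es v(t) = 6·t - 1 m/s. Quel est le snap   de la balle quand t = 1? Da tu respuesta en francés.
Pour résoudre ceci, nous devons prendre 3 dérivées de notre équation de la vitesse v(t) = 6·t - 1. La dérivée de la vitesse donne l'accélération: a(t) = 6. La dérivée de l'accélération donne le jerk: j(t) = 0. En dérivant le jerk, nous obtenons le snap: s(t) = 0. De l'équation du snap s(t) = 0, nous substituons t = 1 pour obtenir s = 0.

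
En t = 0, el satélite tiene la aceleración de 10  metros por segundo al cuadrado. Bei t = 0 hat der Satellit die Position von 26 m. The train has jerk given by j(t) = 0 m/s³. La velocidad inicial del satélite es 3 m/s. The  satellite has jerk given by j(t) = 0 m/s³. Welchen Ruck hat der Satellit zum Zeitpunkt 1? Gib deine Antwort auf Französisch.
De l'équation du jerk j(t) = 0, nous substituons t = 1 pour obtenir j = 0.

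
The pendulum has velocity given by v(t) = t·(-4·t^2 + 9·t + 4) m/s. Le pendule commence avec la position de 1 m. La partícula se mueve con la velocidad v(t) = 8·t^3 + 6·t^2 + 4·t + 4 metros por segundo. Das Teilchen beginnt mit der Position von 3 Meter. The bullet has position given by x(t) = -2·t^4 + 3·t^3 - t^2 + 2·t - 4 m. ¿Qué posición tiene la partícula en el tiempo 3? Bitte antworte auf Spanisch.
Para resolver esto, necesitamos tomar 1 integral de nuestra ecuación de la velocidad v(t) = 8·t^3 + 6·t^2 + 4·t + 4. La antiderivada de la velocidad, con x(0) = 3, da la posición: x(t) = 2·t^4 + 2·t^3 + 2·t^2 + 4·t + 3. Tenemos la posición x(t) = 2·t^4 + 2·t^3 + 2·t^2 + 4·t + 3. Sustituyendo t = 3: x(3) = 249.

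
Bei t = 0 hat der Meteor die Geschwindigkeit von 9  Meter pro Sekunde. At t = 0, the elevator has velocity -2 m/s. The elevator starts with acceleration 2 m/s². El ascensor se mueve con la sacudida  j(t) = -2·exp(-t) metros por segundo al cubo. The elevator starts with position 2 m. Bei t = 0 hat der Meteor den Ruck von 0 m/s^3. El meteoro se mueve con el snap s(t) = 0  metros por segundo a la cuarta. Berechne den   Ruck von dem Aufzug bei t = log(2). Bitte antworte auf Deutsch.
Mit j(t) = -2·exp(-t) und Einsetzen von t = log(2), finden wir j = -1.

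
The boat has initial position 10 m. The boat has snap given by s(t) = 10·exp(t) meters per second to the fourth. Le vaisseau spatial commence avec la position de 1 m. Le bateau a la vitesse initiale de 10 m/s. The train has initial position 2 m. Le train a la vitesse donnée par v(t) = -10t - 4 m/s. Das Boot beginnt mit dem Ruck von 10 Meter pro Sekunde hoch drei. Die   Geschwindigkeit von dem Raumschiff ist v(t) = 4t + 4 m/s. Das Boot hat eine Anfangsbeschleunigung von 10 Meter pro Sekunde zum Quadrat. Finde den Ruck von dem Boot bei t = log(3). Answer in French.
Nous devons intégrer notre équation du snap s(t) = 10·exp(t) 1 fois. L'intégrale du snap, avec j(0) = 10, donne le jerk: j(t) = 10·exp(t). De l'équation du jerk j(t) = 10·exp(t), nous substituons t = log(3) pour obtenir j = 30.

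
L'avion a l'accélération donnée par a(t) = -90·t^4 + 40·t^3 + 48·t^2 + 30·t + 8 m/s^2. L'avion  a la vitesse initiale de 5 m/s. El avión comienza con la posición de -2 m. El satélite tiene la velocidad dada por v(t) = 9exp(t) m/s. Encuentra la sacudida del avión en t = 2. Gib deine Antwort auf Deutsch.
Ausgehend von der Beschleunigung a(t) = -90·t^4 + 40·t^3 + 48·t^2 + 30·t + 8, nehmen wir 1 Ableitung. Mit d/dt von a(t) finden wir j(t) = -360·t^3 + 120·t^2 + 96·t + 30. Mit j(t) = -360·t^3 + 120·t^2 + 96·t + 30 und Einsetzen von t = 2, finden wir j = -2178.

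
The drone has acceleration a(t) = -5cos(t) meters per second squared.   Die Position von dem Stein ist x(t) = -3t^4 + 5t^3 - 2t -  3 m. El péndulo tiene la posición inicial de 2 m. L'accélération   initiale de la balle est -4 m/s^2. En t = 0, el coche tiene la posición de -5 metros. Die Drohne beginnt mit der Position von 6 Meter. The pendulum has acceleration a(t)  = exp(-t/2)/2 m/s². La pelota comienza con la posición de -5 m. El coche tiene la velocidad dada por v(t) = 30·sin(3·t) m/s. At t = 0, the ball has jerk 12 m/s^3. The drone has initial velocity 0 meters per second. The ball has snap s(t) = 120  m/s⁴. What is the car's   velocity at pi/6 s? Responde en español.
Tenemos la velocidad v(t) = 30·sin(3·t). Sustituyendo t = pi/6: v(pi/6) = 30.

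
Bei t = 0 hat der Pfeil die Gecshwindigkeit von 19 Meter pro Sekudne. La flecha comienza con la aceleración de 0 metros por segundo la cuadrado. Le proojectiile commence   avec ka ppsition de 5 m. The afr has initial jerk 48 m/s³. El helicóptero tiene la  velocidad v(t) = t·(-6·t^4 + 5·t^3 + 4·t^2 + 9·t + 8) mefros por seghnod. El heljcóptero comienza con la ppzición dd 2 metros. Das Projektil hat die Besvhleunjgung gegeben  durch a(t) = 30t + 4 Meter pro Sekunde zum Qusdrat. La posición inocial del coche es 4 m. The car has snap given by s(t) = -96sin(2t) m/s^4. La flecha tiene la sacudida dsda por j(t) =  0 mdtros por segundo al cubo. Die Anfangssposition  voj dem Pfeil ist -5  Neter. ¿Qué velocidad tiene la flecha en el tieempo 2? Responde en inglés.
To solve this, we need to take 2 integrals of our jerk equation j(t) = 0. Integrating jerk and using the initial condition a(0) = 0, we get a(t) = 0. The integral of acceleration is velocity. Using v(0) = 19, we get v(t) = 19. We have velocity v(t) = 19. Substituting t = 2: v(2) = 19.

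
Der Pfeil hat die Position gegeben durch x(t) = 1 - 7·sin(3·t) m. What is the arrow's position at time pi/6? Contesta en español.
De la ecuación de la posición x(t) = 1 - 7·sin(3·t), sustituimos t = pi/6 para obtener x = -6.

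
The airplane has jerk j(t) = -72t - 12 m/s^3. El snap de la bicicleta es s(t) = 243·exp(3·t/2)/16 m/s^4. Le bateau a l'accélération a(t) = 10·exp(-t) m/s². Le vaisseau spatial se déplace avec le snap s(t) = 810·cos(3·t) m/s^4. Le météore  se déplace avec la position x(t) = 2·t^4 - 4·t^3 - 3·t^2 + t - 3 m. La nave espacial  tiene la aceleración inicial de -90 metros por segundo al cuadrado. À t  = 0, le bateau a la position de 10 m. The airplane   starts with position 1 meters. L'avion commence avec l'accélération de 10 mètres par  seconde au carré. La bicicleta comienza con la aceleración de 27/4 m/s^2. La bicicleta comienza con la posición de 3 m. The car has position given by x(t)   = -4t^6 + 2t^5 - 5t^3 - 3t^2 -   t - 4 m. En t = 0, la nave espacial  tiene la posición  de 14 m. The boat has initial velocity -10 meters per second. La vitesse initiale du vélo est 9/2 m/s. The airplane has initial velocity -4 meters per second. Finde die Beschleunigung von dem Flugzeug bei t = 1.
Wir müssen die Stammfunktion unserer Gleichung für den Ruck j(t) = -72·t - 12 1-mal finden. Mit ∫j(t)dt und Anwendung von a(0) = 10, finden wir a(t) = -36·t^2 - 12·t + 10. Wir haben die Beschleunigung a(t) = -36·t^2 - 12·t + 10. Durch Einsetzen von t = 1: a(1) = -38.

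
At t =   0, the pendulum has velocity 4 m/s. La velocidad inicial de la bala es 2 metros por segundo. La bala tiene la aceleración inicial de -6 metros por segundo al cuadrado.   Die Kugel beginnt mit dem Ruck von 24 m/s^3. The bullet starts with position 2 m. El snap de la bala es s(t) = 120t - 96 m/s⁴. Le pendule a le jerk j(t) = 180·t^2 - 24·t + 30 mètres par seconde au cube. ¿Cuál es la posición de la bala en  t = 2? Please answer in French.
Nous devons intégrer notre équation du snap s(t) = 120·t - 96 4 fois. La primitive du snap, avec j(0) = 24, donne le jerk: j(t) = 60·t^2 - 96·t + 24. En prenant ∫j(t)dt et en appliquant a(0) = -6, nous trouvons a(t) = 20·t^3 - 48·t^2 + 24·t - 6. En intégrant l'accélération et en utilisant la condition initiale v(0) = 2, nous obtenons v(t) = 5·t^4 - 16·t^3 + 12·t^2 - 6·t + 2. En prenant ∫v(t)dt et en appliquant x(0) = 2, nous trouvons x(t) = t^5 - 4·t^4 + 4·t^3 - 3·t^2 + 2·t + 2. De l'équation de la position x(t) = t^5 - 4·t^4 + 4·t^3 - 3·t^2 + 2·t + 2, nous substituons t = 2 pour obtenir x = -6.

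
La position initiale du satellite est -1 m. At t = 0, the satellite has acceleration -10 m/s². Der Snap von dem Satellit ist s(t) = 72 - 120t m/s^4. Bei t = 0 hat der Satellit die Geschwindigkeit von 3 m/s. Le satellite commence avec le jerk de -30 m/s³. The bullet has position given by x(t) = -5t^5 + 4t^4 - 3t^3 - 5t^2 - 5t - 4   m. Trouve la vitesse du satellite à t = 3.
Pour résoudre ceci, nous devons prendre 3 primitives de notre équation du snap s(t) = 72 - 120·t. En prenant ∫s(t)dt et en appliquant j(0) = -30, nous trouvons j(t) = -60·t^2 + 72·t - 30. L'intégrale du jerk, avec a(0) = -10, donne l'accélération: a(t) = -20·t^3 + 36·t^2 - 30·t - 10. En prenant ∫a(t)dt et en appliquant v(0) = 3, nous trouvons v(t) = -5·t^4 + 12·t^3 - 15·t^2 - 10·t + 3. De l'équation de la vitesse v(t) = -5·t^4 + 12·t^3 - 15·t^2 - 10·t + 3, nous substituons t = 3 pour obtenir v = -243.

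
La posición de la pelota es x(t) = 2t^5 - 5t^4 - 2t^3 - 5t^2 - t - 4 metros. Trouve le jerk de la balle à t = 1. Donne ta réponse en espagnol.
Partiendo de la posición x(t) = 2·t^5 - 5·t^4 - 2·t^3 - 5·t^2 - t - 4, tomamos 3 derivadas. Derivando la posición, obtenemos la velocidad: v(t) = 10·t^4 - 20·t^3 - 6·t^2 - 10·t - 1. Tomando d/dt de v(t), encontramos a(t) = 40·t^3 - 60·t^2 - 12·t - 10. La derivada de la aceleración da la sacudida: j(t) = 120·t^2 - 120·t - 12. Tenemos la sacudida j(t) = 120·t^2 - 120·t - 12. Sustituyendo t = 1: j(1) = -12.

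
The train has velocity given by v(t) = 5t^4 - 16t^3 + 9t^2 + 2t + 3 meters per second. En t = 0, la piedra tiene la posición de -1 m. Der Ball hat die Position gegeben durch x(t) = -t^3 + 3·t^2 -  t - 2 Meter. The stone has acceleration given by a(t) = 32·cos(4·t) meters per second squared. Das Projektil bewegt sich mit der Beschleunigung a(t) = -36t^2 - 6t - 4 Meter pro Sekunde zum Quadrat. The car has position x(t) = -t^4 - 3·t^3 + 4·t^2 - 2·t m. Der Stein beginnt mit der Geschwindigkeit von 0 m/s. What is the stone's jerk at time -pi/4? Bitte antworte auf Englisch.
Starting from acceleration a(t) = 32·cos(4·t), we take 1 derivative. Differentiating acceleration, we get jerk: j(t) = -128·sin(4·t). We have jerk j(t) = -128·sin(4·t). Substituting t = -pi/4: j(-pi/4) = 0.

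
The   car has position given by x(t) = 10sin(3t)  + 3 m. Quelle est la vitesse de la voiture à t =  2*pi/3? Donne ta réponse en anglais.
Starting from position x(t) = 10·sin(3·t) + 3, we take 1 derivative. Differentiating position, we get velocity: v(t) = 30·cos(3·t). From the given velocity equation v(t) = 30·cos(3·t), we substitute t = 2*pi/3 to get v = 30.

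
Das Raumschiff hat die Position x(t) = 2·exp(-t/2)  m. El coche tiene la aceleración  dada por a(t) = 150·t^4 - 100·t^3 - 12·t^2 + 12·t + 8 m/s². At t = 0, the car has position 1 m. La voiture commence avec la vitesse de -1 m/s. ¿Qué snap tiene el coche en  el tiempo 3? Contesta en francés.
En partant de l'accélération a(t) = 150·t^4 - 100·t^3 - 12·t^2 + 12·t + 8, nous prenons 2 dérivées. En dérivant l'accélération, nous obtenons le jerk: j(t) = 600·t^3 - 300·t^2 - 24·t + 12. La dérivée du jerk donne le snap: s(t) = 1800·t^2 - 600·t - 24. Nous avons le snap s(t) = 1800·t^2 - 600·t - 24. En substituant t = 3: s(3) = 14376.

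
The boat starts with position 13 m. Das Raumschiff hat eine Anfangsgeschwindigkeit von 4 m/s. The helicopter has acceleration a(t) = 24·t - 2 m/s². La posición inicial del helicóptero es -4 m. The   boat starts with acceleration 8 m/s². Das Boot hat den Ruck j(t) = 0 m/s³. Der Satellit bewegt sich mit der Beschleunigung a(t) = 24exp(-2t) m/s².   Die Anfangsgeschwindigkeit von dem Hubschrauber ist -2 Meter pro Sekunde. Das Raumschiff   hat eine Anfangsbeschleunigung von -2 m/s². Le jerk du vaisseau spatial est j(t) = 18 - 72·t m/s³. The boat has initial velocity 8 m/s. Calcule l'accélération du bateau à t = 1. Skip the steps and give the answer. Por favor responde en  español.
En t = 1, a = 8.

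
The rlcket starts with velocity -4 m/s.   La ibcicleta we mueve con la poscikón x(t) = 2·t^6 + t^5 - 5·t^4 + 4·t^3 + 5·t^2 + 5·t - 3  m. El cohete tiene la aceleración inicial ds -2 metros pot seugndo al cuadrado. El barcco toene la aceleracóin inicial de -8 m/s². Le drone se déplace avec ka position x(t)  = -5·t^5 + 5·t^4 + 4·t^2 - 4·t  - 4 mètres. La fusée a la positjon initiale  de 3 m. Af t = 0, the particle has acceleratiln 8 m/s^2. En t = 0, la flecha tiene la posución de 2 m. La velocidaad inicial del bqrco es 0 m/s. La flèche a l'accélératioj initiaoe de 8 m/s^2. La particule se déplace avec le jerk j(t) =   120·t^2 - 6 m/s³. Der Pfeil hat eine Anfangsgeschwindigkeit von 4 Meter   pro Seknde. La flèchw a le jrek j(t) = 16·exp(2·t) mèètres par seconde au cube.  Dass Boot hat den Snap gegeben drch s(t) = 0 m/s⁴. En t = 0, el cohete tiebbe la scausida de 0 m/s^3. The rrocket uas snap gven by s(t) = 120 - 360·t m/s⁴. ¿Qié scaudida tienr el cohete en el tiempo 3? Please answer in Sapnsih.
Necesitamos integrar nuestra ecuación del snap s(t) = 120 - 360·t 1 vez. La antiderivada del snap, con j(0) = 0, da la sacudida: j(t) = 60·t·(2 - 3·t). Tenemos la sacudida j(t) = 60·t·(2 - 3·t). Sustituyendo t = 3: j(3) = -1260.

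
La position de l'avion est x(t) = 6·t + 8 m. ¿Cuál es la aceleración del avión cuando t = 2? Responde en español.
Para resolver esto, necesitamos tomar 2 derivadas de nuestra ecuación de la posición x(t) = 6·t + 8. La derivada de la posición da la velocidad: v(t) = 6. La derivada de la velocidad da la aceleración: a(t) = 0. Usando a(t) = 0 y sustituyendo t = 2, encontramos a = 0.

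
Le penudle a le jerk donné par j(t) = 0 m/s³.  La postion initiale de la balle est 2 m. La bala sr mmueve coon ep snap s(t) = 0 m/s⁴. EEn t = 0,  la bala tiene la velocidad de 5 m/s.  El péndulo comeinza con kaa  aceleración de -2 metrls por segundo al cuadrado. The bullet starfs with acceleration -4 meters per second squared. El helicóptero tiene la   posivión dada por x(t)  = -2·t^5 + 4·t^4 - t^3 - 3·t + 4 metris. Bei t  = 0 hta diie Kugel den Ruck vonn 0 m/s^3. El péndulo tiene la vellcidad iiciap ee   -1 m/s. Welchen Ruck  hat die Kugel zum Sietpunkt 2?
Ausgehend von dem Snap s(t) = 0, nehmen wir 1 Stammfunktion. Das Integral von dem Snap ist der Ruck. Mit j(0) = 0 erhalten wir j(t) = 0. Wir haben den Ruck j(t) = 0. Durch Einsetzen von t = 2: j(2) = 0.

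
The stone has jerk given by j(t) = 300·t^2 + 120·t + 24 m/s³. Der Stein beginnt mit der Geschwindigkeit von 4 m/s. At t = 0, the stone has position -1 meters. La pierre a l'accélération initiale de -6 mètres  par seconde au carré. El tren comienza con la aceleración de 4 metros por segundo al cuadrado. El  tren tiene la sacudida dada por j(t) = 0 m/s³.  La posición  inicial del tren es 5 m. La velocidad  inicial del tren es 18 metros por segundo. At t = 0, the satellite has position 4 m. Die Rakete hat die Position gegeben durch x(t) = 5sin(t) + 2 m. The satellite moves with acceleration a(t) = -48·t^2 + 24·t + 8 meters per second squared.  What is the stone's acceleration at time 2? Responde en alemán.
Um dies zu lösen, müssen wir 1 Stammfunktion unserer Gleichung für den Ruck j(t) = 300·t^2 + 120·t + 24 finden. Die Stammfunktion von dem Ruck ist die Beschleunigung. Mit a(0) = -6 erhalten wir a(t) = 100·t^3 + 60·t^2 + 24·t - 6. Wir haben die Beschleunigung a(t) = 100·t^3 + 60·t^2 + 24·t - 6. Durch Einsetzen von t = 2: a(2) = 1082.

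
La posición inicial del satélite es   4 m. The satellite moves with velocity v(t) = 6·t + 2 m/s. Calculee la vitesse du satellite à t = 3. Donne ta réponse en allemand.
Wir haben die Geschwindigkeit v(t) = 6·t + 2. Durch Einsetzen von t = 3: v(3) = 20.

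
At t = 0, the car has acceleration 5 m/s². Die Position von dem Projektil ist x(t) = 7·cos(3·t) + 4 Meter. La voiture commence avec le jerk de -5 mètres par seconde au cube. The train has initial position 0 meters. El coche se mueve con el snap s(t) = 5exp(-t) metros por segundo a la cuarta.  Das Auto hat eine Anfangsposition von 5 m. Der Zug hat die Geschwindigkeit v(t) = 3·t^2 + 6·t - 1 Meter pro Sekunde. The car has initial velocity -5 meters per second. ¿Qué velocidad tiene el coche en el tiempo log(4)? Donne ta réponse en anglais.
We need to integrate our snap equation s(t) = 5·exp(-t) 3 times. The antiderivative of snap, with j(0) = -5, gives jerk: j(t) = -5·exp(-t). The integral of jerk, with a(0) = 5, gives acceleration: a(t) = 5·exp(-t). Taking ∫a(t)dt and applying v(0) = -5, we find v(t) = -5·exp(-t). We have velocity v(t) = -5·exp(-t). Substituting t = log(4): v(log(4)) = -5/4.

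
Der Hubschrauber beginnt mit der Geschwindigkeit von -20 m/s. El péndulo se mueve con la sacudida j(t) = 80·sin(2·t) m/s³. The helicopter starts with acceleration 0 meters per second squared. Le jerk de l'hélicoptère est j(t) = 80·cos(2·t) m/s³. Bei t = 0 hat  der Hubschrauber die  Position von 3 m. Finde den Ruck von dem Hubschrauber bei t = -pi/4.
Wir haben den Ruck j(t) = 80·cos(2·t). Durch Einsetzen von t = -pi/4: j(-pi/4) = 0.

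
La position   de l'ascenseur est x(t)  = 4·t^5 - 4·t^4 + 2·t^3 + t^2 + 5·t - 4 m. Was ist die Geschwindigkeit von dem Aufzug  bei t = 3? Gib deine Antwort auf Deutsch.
Ausgehend von der Position x(t) = 4·t^5 - 4·t^4 + 2·t^3 + t^2 + 5·t - 4, nehmen wir 1 Ableitung. Die Ableitung von der Position ergibt die Geschwindigkeit: v(t) = 20·t^4 - 16·t^3 + 6·t^2 + 2·t + 5. Aus der Gleichung für die Geschwindigkeit v(t) = 20·t^4 - 16·t^3 + 6·t^2 + 2·t + 5, setzen wir t = 3 ein und erhalten v = 1253.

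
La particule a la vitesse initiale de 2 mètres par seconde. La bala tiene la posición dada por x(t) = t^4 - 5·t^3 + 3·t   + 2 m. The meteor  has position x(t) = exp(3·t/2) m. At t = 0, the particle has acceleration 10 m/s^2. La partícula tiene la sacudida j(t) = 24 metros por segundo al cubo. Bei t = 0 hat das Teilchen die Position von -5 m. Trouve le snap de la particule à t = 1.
Pour résoudre ceci, nous devons prendre 1 dérivée de notre équation du jerk j(t) = 24. La dérivée du jerk donne le snap: s(t) = 0. En utilisant s(t) = 0 et en substituant t = 1, nous trouvons s = 0.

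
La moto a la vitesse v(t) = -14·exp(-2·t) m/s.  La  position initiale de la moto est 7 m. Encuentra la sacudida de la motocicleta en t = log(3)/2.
Debemos derivar nuestra ecuación de la velocidad v(t) = -14·exp(-2·t) 2 veces. Tomando d/dt de v(t), encontramos a(t) = 28·exp(-2·t). Tomando d/dt de a(t), encontramos j(t) = -56·exp(-2·t). Usando j(t) = -56·exp(-2·t) y sustituyendo t = log(3)/2, encontramos j = -56/3.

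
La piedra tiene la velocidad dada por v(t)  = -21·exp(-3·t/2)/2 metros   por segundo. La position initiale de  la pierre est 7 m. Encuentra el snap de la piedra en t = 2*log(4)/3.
Partiendo de la velocidad v(t) = -21·exp(-3·t/2)/2, tomamos 3 derivadas. La derivada de la velocidad da la aceleración: a(t) = 63·exp(-3·t/2)/4. La derivada de la aceleración da la sacudida: j(t) = -189·exp(-3·t/2)/8. Tomando d/dt de j(t), encontramos s(t) = 567·exp(-3·t/2)/16. De la ecuación del snap s(t) = 567·exp(-3·t/2)/16, sustituimos t = 2*log(4)/3 para obtener s = 567/64.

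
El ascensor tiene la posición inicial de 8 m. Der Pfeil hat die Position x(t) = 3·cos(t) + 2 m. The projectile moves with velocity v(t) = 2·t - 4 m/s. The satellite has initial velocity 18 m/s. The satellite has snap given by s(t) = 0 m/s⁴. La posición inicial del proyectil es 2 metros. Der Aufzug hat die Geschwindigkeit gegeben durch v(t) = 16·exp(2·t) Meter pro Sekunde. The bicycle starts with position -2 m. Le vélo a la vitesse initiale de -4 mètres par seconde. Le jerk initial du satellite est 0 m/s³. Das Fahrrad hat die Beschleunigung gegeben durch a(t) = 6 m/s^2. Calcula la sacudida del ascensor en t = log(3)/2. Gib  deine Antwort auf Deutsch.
Ausgehend von der Geschwindigkeit v(t) = 16·exp(2·t), nehmen wir 2 Ableitungen. Mit d/dt von v(t) finden wir a(t) = 32·exp(2·t). Mit d/dt von a(t) finden wir j(t) = 64·exp(2·t). Mit j(t) = 64·exp(2·t) und Einsetzen von t = log(3)/2, finden wir j = 192.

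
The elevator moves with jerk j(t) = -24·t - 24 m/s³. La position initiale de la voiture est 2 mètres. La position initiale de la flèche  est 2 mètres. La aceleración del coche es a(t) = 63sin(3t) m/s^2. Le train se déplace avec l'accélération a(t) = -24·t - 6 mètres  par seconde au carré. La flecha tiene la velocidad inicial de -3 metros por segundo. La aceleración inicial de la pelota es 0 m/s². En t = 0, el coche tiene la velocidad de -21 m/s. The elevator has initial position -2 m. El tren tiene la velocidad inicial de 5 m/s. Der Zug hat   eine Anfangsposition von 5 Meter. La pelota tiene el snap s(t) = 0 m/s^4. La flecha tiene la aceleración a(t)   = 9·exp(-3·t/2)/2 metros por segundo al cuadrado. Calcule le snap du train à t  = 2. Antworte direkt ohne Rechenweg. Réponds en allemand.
Bei t = 2, s = 0.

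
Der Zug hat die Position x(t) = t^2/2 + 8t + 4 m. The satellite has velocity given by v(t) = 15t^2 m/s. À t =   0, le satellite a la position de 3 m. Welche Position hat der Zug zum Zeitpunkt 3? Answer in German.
Wir haben die Position x(t) = t^2/2 + 8·t + 4. Durch Einsetzen von t = 3: x(3) = 65/2.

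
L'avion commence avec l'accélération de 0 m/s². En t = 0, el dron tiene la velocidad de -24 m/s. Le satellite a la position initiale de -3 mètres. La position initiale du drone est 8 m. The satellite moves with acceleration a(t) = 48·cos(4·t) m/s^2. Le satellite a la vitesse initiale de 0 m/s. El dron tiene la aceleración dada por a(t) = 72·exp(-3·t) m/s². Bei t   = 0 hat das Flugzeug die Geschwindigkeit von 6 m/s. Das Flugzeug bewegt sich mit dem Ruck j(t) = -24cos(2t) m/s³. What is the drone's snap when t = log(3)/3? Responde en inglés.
We must differentiate our acceleration equation a(t) = 72·exp(-3·t) 2 times. Differentiating acceleration, we get jerk: j(t) = -216·exp(-3·t). Taking d/dt of j(t), we find s(t) = 648·exp(-3·t). We have snap s(t) = 648·exp(-3·t). Substituting t = log(3)/3: s(log(3)/3) = 216.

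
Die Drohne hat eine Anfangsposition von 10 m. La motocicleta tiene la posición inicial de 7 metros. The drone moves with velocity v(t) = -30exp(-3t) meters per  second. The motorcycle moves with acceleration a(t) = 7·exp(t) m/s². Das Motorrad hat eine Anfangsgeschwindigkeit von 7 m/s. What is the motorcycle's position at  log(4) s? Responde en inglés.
To solve this, we need to take 2 antiderivatives of our acceleration equation a(t) = 7·exp(t). Finding the antiderivative of a(t) and using v(0) = 7: v(t) = 7·exp(t). Taking ∫v(t)dt and applying x(0) = 7, we find x(t) = 7·exp(t). From the given position equation x(t) = 7·exp(t), we substitute t = log(4) to get x = 28.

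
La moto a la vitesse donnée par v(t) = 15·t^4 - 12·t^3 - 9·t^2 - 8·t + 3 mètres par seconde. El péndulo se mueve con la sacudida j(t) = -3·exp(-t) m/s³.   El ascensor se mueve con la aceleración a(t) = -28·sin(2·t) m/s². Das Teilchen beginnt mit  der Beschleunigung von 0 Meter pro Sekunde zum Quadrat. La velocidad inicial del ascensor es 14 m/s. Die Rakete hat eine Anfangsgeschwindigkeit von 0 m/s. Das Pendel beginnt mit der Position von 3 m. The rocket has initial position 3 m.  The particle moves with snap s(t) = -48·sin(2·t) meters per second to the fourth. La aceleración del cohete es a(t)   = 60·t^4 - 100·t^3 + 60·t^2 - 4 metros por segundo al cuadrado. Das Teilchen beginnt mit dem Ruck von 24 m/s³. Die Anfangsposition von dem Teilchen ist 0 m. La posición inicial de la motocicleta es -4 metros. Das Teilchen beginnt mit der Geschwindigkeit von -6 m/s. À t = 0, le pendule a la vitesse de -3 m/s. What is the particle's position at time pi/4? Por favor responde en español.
Partiendo del snap s(t) = -48·sin(2·t), tomamos 4 integrales. Integrando el snap y usando la condición inicial j(0) = 24, obtenemos j(t) = 24·cos(2·t). La antiderivada de la sacudida es la aceleración. Usando a(0) = 0, obtenemos a(t) = 12·sin(2·t). Integrando la aceleración y usando la condición inicial v(0) = -6, obtenemos v(t) = -6·cos(2·t). Integrando la velocidad y usando la condición inicial x(0) = 0, obtenemos x(t) = -3·sin(2·t). De la ecuación de la posición x(t) = -3·sin(2·t), sustituimos t = pi/4 para obtener x = -3.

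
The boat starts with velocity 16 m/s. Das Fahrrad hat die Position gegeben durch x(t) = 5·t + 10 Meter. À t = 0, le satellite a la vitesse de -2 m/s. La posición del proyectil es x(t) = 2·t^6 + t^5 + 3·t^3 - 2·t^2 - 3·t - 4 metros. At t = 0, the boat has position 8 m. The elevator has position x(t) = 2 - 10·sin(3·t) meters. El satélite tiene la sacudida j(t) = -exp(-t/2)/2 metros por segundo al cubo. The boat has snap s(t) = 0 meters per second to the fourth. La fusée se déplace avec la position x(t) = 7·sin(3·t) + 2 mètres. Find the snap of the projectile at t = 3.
Starting from position x(t) = 2·t^6 + t^5 + 3·t^3 - 2·t^2 - 3·t - 4, we take 4 derivatives. Differentiating position, we get velocity: v(t) = 12·t^5 + 5·t^4 + 9·t^2 - 4·t - 3. Taking d/dt of v(t), we find a(t) = 60·t^4 + 20·t^3 + 18·t - 4. The derivative of acceleration gives jerk: j(t) = 240·t^3 + 60·t^2 + 18. Differentiating jerk, we get snap: s(t) = 720·t^2 + 120·t. We have snap s(t) = 720·t^2 + 120·t. Substituting t = 3: s(3) = 6840.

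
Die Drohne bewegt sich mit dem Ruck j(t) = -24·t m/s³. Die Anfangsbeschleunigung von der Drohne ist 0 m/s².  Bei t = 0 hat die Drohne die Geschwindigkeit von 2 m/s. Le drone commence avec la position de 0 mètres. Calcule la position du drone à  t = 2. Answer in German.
Wir müssen die Stammfunktion unserer Gleichung für den Ruck j(t) = -24·t 3-mal finden. Das Integral von dem Ruck ist die Beschleunigung. Mit a(0) = 0 erhalten wir a(t) = -12·t^2. Die Stammfunktion von der Beschleunigung ist die Geschwindigkeit. Mit v(0) = 2 erhalten wir v(t) = 2 - 4·t^3. Mit ∫v(t)dt und Anwendung von x(0) = 0, finden wir x(t) = -t^4 + 2·t. Mit x(t) = -t^4 + 2·t und Einsetzen von t = 2, finden wir x = -12.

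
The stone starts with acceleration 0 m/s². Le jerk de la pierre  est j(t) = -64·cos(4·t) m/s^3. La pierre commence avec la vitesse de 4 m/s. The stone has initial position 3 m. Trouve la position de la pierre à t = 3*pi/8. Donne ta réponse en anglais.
We need to integrate our jerk equation j(t) = -64·cos(4·t) 3 times. The antiderivative of jerk is acceleration. Using a(0) = 0, we get a(t) = -16·sin(4·t). Taking ∫a(t)dt and applying v(0) = 4, we find v(t) = 4·cos(4·t). The antiderivative of velocity is position. Using x(0) = 3, we get x(t) = sin(4·t) + 3. We have position x(t) = sin(4·t) + 3. Substituting t = 3*pi/8: x(3*pi/8) = 2.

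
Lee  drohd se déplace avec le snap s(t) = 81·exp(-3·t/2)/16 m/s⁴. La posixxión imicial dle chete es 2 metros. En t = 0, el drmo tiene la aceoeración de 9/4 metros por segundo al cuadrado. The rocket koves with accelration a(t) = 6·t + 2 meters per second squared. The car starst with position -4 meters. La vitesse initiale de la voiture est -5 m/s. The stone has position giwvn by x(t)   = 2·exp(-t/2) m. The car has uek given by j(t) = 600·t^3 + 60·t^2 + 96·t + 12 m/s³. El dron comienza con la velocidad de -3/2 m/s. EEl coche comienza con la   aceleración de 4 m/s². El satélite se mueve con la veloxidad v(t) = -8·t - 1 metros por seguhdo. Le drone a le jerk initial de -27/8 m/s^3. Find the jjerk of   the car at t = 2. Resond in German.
Aus der Gleichung für den Ruck j(t) = 600·t^3 + 60·t^2 + 96·t + 12, setzen wir t = 2 ein und erhalten j = 5244.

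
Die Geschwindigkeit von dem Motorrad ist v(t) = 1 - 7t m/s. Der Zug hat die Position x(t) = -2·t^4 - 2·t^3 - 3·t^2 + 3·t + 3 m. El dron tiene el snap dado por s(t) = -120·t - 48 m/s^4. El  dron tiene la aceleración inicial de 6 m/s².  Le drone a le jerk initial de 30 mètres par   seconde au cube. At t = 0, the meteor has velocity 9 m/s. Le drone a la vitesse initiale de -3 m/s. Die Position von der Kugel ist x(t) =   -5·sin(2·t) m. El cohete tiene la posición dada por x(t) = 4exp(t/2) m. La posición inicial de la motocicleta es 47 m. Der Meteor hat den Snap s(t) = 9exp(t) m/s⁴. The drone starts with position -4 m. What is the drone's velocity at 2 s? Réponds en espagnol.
Para resolver esto, necesitamos tomar 3 antiderivadas de nuestra ecuación del snap s(t) = -120·t - 48. Tomando ∫s(t)dt y aplicando j(0) = 30, encontramos j(t) = -60·t^2 - 48·t + 30. La antiderivada de la sacudida, con a(0) = 6, da la aceleración: a(t) = -20·t^3 - 24·t^2 + 30·t + 6. La integral de la aceleración es la velocidad. Usando v(0) = -3, obtenemos v(t) = -5·t^4 - 8·t^3 + 15·t^2 + 6·t - 3. De la ecuación de la velocidad v(t) = -5·t^4 - 8·t^3 + 15·t^2 + 6·t - 3, sustituimos t = 2 para obtener v = -75.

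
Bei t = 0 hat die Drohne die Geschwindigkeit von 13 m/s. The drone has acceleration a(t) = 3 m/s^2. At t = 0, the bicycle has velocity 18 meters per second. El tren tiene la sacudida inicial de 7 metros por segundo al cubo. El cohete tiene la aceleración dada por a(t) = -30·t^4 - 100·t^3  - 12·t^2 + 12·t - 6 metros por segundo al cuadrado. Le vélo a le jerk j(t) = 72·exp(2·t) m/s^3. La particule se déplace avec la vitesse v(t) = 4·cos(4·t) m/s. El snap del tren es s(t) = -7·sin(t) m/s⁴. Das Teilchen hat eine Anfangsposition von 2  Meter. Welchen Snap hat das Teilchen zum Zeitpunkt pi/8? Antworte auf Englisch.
We must differentiate our velocity equation v(t) = 4·cos(4·t) 3 times. Differentiating velocity, we get acceleration: a(t) = -16·sin(4·t). Taking d/dt of a(t), we find j(t) = -64·cos(4·t). Differentiating jerk, we get snap: s(t) = 256·sin(4·t). We have snap s(t) = 256·sin(4·t). Substituting t = pi/8: s(pi/8) = 256.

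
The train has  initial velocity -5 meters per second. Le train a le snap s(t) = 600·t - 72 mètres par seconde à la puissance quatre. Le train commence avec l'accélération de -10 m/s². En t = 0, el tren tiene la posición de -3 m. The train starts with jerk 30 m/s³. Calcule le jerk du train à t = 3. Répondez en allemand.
Wir müssen das Integral unserer Gleichung für den Snap s(t) = 600·t - 72 1-mal finden. Das Integral von dem Snap, mit j(0) = 30, ergibt den Ruck: j(t) = 300·t^2 - 72·t + 30. Wir haben den Ruck j(t) = 300·t^2 - 72·t + 30. Durch Einsetzen von t = 3: j(3) = 2514.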